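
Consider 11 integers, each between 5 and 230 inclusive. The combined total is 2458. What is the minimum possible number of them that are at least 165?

10

Suppose at most 11 − j of them reach 165; then j values are ≤ 164 and the rest ≤ 230.
The total is then ≤ 164·j + 230·(11 − j) = 2530 − 66j. For this to be ≥ 2458 we need j ≤ 1, so at least 11 − 1 = 10 must reach 165.
Exactly 10 works: 10 values at 230 and 1 at 164 total 2464; lower one of the high values by 6 (still ≥ 165) to hit 2458.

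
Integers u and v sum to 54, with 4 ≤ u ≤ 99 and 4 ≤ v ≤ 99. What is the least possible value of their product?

Since u + v is fixed, pushing one of them to its bound minimizes the product.
The extreme feasible split is u = 4, v = 50, giving uv = 200.

200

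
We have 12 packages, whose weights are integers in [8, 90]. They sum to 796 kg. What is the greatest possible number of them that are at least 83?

If k of the values are ≥ 83, the total is ≥ 83k + 8(12 − k).
Setting 83k + 8(12 − k) ≤ 796 gives 75k ≤ 700, so k ≤ 9.
k = 9 is achieved by 9 values at 83 and 3 at 8, total 771; add 25 to one value (staying below 83) to reach 796.

9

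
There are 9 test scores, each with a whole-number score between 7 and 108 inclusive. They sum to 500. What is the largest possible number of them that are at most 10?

4

Each value at 10 or below falls at least 108 − 10 = 98 short of the ceiling 108.
The ceiling total is 9 × 108 = 972, and we need 500, so at most ⌊(972 − 500)/98⌋ = 4 can be that low.
k = 4 is achieved by 4 values at 10 and 5 at 108, total 580; lower one of the 108's by 80 (still > 10) to reach 500.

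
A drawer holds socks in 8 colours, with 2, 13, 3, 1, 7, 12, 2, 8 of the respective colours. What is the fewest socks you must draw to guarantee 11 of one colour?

In the worst case you take as many as possible of each colour without reaching 11: 2 + 10 + 3 + 1 + 7 + 10 + 2 + 8 = 43.
The next one must give 11 of some colour, so 43 + 1 = 44.

44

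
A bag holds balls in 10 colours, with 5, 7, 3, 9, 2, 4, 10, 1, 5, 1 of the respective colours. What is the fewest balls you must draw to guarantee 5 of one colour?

In the worst case you take as many as possible of each colour without reaching 5: 4 + 4 + 3 + 4 + 2 + 4 + 4 + 1 + 4 + 1 = 31.
The next one must give 5 of some colour, so 31 + 1 = 32.

32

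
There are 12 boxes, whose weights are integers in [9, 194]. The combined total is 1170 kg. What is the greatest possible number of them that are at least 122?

With k values at 122 or above and the rest at least 9, the sum is at least 108 + 113k.
Since the sum is 1170, we need 113k ≤ 1062, i.e. k ≤ 9.
k = 9 is achieved by 9 values at 122 and 3 at 9, total 1125; add 45 to one value (staying below 122) to reach 1170.

9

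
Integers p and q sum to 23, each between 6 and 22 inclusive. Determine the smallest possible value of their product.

pq = p(23 − p) is concave in p, so over [6, 17] it is minimized at an endpoint.
At the endpoint p = 6, q = 23 − 6 = 17, so pq = 6 × 17 = 102.

102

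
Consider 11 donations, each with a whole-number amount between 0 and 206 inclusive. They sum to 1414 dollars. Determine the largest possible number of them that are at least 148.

9

If k of the values are ≥ 148, the total is ≥ 148k + 0(11 − k).
Setting 148k + 0(11 − k) ≤ 1414 gives 148k ≤ 1414, so k ≤ 9.
k = 9 is achieved by 9 values at 148 and 2 at 0, total 1332; add 82 to one value (staying below 148) to reach 1414.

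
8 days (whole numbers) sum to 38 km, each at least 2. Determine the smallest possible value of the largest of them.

5

If every one of the 8 were at most 4, the total would be at most 8 × 4 = 32 < 38.
Equality holds with 6 values of 5 and 2 values of 4.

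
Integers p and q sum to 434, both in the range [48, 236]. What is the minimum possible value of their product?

Since p + q is fixed, pushing one of them to its bound minimizes the product.
At the endpoint p = 198, q = 434 − 198 = 236, so pq = 198 × 236 = 46728.

46728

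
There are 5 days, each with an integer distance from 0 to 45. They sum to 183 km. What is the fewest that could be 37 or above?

1

Suppose at most 5 − j of them reach 37; then j values are ≤ 36 and the rest ≤ 45.
The total is then ≤ 36·j + 45·(5 − j) = 225 − 9j. For this to be ≥ 183 we need j ≤ 4, so at least 5 − 4 = 1 must reach 37.
Exactly 1 works: 1 value at 45 and 4 at 36 total 189; lower one of the high values by 6 (still ≥ 37) to hit 183.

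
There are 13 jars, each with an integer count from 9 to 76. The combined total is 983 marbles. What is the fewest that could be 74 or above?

If only k of them are at least 74, the other 13 − k are at most 73, so the total is at most k·76 + (13 − k)·73.
This must reach 983, so k·76 + (13 − k)·73 ≥ 983, giving k ≥ 12.
Exactly 12 works: 12 values at 76 and 1 at 73 total 985; lower one of the high values by 2 (still ≥ 74) to hit 983.

12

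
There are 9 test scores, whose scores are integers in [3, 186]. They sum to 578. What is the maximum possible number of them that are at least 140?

With k values at 140 or above and the rest at least 3, the sum is at least 27 + 137k.
Since the sum is 578, we need 137k ≤ 551, i.e. k ≤ 4.
k = 4 is achieved by 4 values at 140 and 5 at 3, total 575; add 3 to one value (staying below 140) to reach 578.

4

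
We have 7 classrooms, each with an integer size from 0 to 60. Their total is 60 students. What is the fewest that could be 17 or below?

4

Each value above 17 is at least 18, contributing at least 18 − 0 = 18 above the floor 0.
The sum exceeds the floor total 0 by 60, so at most ⌊60/18⌋ = 3 exceed 17, and at least 4 are ≤ 17.
Exactly 4 works: 4 values at 0 and 3 at 18 total 54; raise one of the low values by 6 (still ≤ 17) to hit 60.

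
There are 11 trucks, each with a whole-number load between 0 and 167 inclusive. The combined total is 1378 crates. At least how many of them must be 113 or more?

Each value short of 113 is at most 112, costing at least 167 − 112 = 55 against the maximum total of 1837.
We can afford to lose at most 1837 − 1378 = 459, so at most ⌊459/55⌋ = 8 fall short, and at least 3 are ≥ 113.
Exactly 3 works: 3 values at 167 and 8 at 112 total 1397; lower one of the high values by 19 (still ≥ 113) to hit 1378.

3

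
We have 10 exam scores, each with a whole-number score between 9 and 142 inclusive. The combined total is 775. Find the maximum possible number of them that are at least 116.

6

Suppose k of them are at least 116. Those contribute at least 116 each and the other 10 − k at least 9 each.
So the total is at least 116k + 9(10 − k) = 90 + 107k. This must be ≤ 775, giving k ≤ 6.
k = 6 is achieved by 6 values at 116 and 4 at 9, total 732; add 43 to one value (staying below 116) to reach 775.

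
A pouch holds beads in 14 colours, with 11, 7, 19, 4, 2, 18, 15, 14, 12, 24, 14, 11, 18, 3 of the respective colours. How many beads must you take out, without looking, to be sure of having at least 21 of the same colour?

In the worst case you take as many as possible of each colour without reaching 21: 11 + 7 + 19 + 4 + 2 + 18 + 15 + 14 + 12 + 20 + 14 + 11 + 18 + 3 = 168.
The next one must give 21 of some colour, so 168 + 1 = 169.

169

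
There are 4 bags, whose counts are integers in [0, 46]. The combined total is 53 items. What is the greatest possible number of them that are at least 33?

1

If k of the values are ≥ 33, the total is ≥ 33k + 0(4 − k).
Setting 33k + 0(4 − k) ≤ 53 gives 33k ≤ 53, so k ≤ 1.
k = 1 is achieved by 1 value at 33 and 3 at 0, total 33; add 20 to one value (staying below 33) to reach 53.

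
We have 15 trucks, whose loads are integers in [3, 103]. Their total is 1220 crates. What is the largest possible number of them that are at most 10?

3

Each value at 10 or below falls at least 103 − 10 = 93 short of the ceiling 103.
The ceiling total is 15 × 103 = 1545, and we need 1220, so at most ⌊(1545 − 1220)/93⌋ = 3 can be that low.
k = 3 is achieved by 3 values at 10 and 12 at 103, total 1266; lower one of the 103's by 46 (still > 10) to reach 1220.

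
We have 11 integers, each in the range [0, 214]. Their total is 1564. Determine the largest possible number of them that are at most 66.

Each value at 66 or below falls at least 214 − 66 = 148 short of the ceiling 214.
The ceiling total is 11 × 214 = 2354, and we need 1564, so at most ⌊(2354 − 1564)/148⌋ = 5 can be that low.
k = 5 is achieved by 5 values at 66 and 6 at 214, total 1614; lower one of the 214's by 50 (still > 66) to reach 1564.

5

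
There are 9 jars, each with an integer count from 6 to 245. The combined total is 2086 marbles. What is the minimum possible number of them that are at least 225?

4

Each value short of 225 is at most 224, costing at least 245 − 224 = 21 against the maximum total of 2205.
We can afford to lose at most 2205 − 2086 = 119, so at most ⌊119/21⌋ = 5 fall short, and at least 4 are ≥ 225.
Exactly 4 works: 4 values at 245 and 5 at 224 total 2100; lower one of the high values by 14 (still ≥ 225) to hit 2086.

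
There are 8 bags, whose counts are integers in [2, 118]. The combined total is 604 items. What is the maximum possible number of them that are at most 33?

4

Suppose k of them are at most 33. Those contribute at most 33 each and the rest at most 118 each.
So the total is at most 33k + 118(8 − k) = 944 − 85k. This must still be ≥ 604, so k ≤ 4.
k = 4 is achieved by 4 values at 33 and 4 at 118, total 604.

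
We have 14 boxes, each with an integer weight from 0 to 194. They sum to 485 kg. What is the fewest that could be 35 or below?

1

Each value above 35 is at least 36, contributing at least 36 − 0 = 36 above the floor 0.
The sum exceeds the floor total 0 by 485, so at most ⌊485/36⌋ = 13 exceed 35, and at least 1 are ≤ 35.
Exactly 1 works: 1 value at 0 and 13 at 36 total 468; raise one of the low values by 17 (still ≤ 35) to hit 485.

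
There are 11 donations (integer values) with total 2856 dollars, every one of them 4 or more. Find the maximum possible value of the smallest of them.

If every one of the 11 were at least 260, the total would be at least 11 × 260 = 2860 > 2856.
Achievable: 4 of them at 259 and 7 at 260 total 2856.

259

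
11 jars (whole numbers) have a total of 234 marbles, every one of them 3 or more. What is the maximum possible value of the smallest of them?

21

The average is 234/11 < 22, so some value is ≤ 21.
Equality holds with 8 values of 21 and 3 values of 22.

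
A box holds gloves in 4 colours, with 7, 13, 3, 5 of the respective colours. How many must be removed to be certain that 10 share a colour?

In the worst case you take as many as possible of each colour without reaching 10: 7 + 9 + 3 + 5 = 24.
The next one must give 10 of some colour, so 24 + 1 = 25.

25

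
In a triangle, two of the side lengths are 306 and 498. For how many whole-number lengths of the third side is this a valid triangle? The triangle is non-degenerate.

611

The triangle inequality gives |306 − 498| < c < 306 + 498, i.e. 192 < c < 804.
So c can be any integer from 193 to 803: 611 values.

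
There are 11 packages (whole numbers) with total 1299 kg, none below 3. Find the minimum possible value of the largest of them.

119

The 11 values sum to 1299, so their maximum is at least ⌈1299/11⌉ = 119.
Taking 10 copies of 118 and 1 copy of 119 gives exactly 1299, so 119 is attained.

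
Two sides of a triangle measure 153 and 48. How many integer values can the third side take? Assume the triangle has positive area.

95

The triangle inequality gives |153 − 48| < c < 153 + 48, i.e. 105 < c < 201.
So c can be any integer from 106 to 200: 95 values.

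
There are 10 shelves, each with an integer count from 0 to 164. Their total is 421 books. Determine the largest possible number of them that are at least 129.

3

Suppose k of them are at least 129. Those contribute at least 129 each and the other 10 − k at least 0 each.
So the total is at least 129k + 0(10 − k) = 0 + 129k. This must be ≤ 421, giving k ≤ 3.
k = 3 is achieved by 3 values at 129 and 7 at 0, total 387; add 34 to one value (staying below 129) to reach 421.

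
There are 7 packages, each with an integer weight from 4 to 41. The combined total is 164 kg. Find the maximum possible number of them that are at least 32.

If k of the values are ≥ 32, the total is ≥ 32k + 4(7 − k).
Setting 32k + 4(7 − k) ≤ 164 gives 28k ≤ 136, so k ≤ 4.
k = 4 is achieved by 4 values at 32 and 3 at 4, total 140; add 24 to one value (staying below 32) to reach 164.

4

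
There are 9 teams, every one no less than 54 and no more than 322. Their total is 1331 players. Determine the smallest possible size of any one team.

To make one team as small as possible, make the other 8 as large as possible.
The other 8 can take up 8 × 322 = 2576 ≥ 1331 − 54, so one team can sit at its floor of 54.
Achievable: one at 54 and the other 8 totalling 1277, which fits since 8 × 54 ≤ 1277 ≤ 8 × 322.

54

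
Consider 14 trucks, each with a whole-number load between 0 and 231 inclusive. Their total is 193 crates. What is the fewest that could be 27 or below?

Each value above 27 is at least 28, contributing at least 28 − 0 = 28 above the floor 0.
The sum exceeds the floor total 0 by 193, so at most ⌊193/28⌋ = 6 exceed 27, and at least 8 are ≤ 27.
Exactly 8 works: 8 values at 0 and 6 at 28 total 168; raise one of the low values by 25 (still ≤ 27) to hit 193.

8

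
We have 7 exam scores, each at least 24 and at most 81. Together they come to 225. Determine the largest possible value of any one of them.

Maximizing one value means minimizing the remaining 6.
The other 6 contribute at least 6 × 24 = 144, leaving at most 225 − 144 = 81.
Since 81 ≤ 81, this is achievable: one at 81 and 6 at 24.

81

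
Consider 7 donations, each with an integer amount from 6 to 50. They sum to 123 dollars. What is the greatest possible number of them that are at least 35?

2

Suppose k of them are at least 35. Those contribute at least 35 each and the other 7 − k at least 6 each.
So the total is at least 35k + 6(7 − k) = 42 + 29k. This must be ≤ 123, giving k ≤ 2.
k = 2 is achieved by 2 values at 35 and 5 at 6, total 100; add 23 to one value (staying below 35) to reach 123.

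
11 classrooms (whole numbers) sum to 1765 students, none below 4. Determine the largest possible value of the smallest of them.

160

The 11 values sum to 1765, so their minimum is at most ⌊1765/11⌋ = 160.
Taking 6 copies of 160 and 5 copies of 161 gives exactly 1765, so 160 is attained.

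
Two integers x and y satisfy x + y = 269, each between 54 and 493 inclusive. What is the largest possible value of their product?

xy = x(269 − x) is maximized when x is as near 269/2 as the bounds allow.
Taking x = 134 and y = 135 (both in [54, 493]) gives xy = 18090.

18090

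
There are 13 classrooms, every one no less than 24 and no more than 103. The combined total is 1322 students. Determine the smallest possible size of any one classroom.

Minimizing one value means maximizing the remaining 12.
The other 12 contribute at most 12 × 103 = 1236, leaving at least 1322 − 1236 = 86.
Since 86 ≥ 24, this is achievable: one at 86 and 12 at 103.

86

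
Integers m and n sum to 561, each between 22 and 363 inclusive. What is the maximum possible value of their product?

For a fixed sum, the product mn is largest when m and n are as close as possible.
Taking m = 280 and n = 281 (both in [22, 363]) gives mn = 78680.

78680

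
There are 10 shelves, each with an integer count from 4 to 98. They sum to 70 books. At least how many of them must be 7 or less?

Let j be the number exceeding 7. Then the total is ≥ 8·j + 4·(10 − j) = 40 + 4j.
So 4j ≤ 30 and j ≤ 7; hence at least 10 − 7 = 3 are ≤ 7.
Exactly 3 works: 3 values at 4 and 7 at 8 total 68; raise one of the low values by 2 (still ≤ 7) to hit 70.

3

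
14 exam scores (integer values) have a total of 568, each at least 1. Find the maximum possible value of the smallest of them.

If every one of the 14 were at least 41, the total would be at least 14 × 41 = 574 > 568.
Taking 6 copies of 40 and 8 copies of 41 gives exactly 568, so 40 is attained.

40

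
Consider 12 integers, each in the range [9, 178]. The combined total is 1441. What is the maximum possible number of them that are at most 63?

Each value at 63 or below falls at least 178 − 63 = 115 short of the ceiling 178.
The ceiling total is 12 × 178 = 2136, and we need 1441, so at most ⌊(2136 − 1441)/115⌋ = 6 can be that low.
k = 6 is achieved by 6 values at 63 and 6 at 178, total 1446; lower one of the 178's by 5 (still > 63) to reach 1441.

6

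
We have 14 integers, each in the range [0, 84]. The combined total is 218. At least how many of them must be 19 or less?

If only k of them are at most 19, the other 14 − k are at least 20, so the total is at least (14 − k)·20 + k·0.
This is ≤ 218, so (14 − k)·20 + 0k ≤ 218, which gives k ≥ 4.
Exactly 4 works: 4 values at 0 and 10 at 20 total 200; raise one of the low values by 18 (still ≤ 19) to hit 218.

4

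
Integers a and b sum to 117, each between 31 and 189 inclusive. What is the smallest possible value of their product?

For a fixed sum, ab is smallest when a and b are as far apart as possible.
The extreme feasible split is a = 31, b = 86, giving ab = 2666.

2666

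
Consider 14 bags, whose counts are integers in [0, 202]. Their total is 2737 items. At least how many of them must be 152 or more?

If only k of them are at least 152, the other 14 − k are at most 151, so the total is at most k·202 + (14 − k)·151.
This must reach 2737, so k·202 + (14 − k)·151 ≥ 2737, giving k ≥ 13.
Exactly 13 works: 13 values at 202 and 1 at 151 total 2777; lower one of the high values by 40 (still ≥ 152) to hit 2737.

13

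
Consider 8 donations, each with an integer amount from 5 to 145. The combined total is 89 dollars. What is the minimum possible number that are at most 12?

Each value above 12 is at least 13, contributing at least 13 − 5 = 8 above the floor 5.
The sum exceeds the floor total 40 by 49, so at most ⌊49/8⌋ = 6 exceed 12, and at least 2 are ≤ 12.
Exactly 2 works: 2 values at 5 and 6 at 13 total 88; raise one of the low values by 1 (still ≤ 12) to hit 89.

2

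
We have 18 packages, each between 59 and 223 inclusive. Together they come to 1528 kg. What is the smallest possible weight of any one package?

To make one package as small as possible, make the other 17 as large as possible.
The other 17 can take up 17 × 223 = 3791 ≥ 1528 − 59, so one package can sit at its floor of 59.
Achievable: one at 59 and the other 17 totalling 1469, which fits since 17 × 59 ≤ 1469 ≤ 17 × 223.

59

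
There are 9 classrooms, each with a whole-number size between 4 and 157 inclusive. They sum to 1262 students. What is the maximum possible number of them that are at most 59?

1

Each value at 59 or below falls at least 157 − 59 = 98 short of the ceiling 157.
The ceiling total is 9 × 157 = 1413, and we need 1262, so at most ⌊(1413 − 1262)/98⌋ = 1 can be that low.
k = 1 is achieved by 1 value at 59 and 8 at 157, total 1315; lower one of the 157's by 53 (still > 59) to reach 1262.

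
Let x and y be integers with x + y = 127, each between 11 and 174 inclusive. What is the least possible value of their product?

1276

Since x + y is fixed, pushing one of them to its bound minimizes the product.
The extreme feasible split is x = 11, y = 116, giving xy = 1276.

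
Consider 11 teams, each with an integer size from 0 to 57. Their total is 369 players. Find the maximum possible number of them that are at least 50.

7

With k values at 50 or above and the rest at least 0, the sum is at least 0 + 50k.
Since the sum is 369, we need 50k ≤ 369, i.e. k ≤ 7.
k = 7 is achieved by 7 values at 50 and 4 at 0, total 350; add 19 to one value (staying below 50) to reach 369.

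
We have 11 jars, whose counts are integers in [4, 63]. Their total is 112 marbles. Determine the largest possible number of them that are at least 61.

1

With k values at 61 or above and the rest at least 4, the sum is at least 44 + 57k.
Since the sum is 112, we need 57k ≤ 68, i.e. k ≤ 1.
k = 1 is achieved by 1 value at 61 and 10 at 4, total 101; add 11 to one value (staying below 61) to reach 112.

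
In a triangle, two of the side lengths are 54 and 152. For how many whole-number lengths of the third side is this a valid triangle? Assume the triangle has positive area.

107

The triangle inequality gives |54 − 152| < c < 54 + 152, i.e. 98 < c < 206.
So c can be any integer from 99 to 205: 107 values.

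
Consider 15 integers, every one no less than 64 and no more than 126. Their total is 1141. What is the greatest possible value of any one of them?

To make one integer as large as possible, make the other 14 as small as possible.
The other 14 contribute at least 14 × 64 = 896, leaving at most 1141 − 896 = 245.
But each integer is capped at 126, so the maximum is 126.
Achievable: one at 126 and the other 14 totalling 1015, which fits since 14 × 64 ≤ 1015 ≤ 14 × 126.

126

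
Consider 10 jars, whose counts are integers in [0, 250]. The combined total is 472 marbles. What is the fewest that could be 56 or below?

Let j be the number exceeding 56. Then the total is ≥ 57·j + 0·(10 − j) = 0 + 57j.
So 57j ≤ 472 and j ≤ 8; hence at least 10 − 8 = 2 are ≤ 56.
Exactly 2 works: 2 values at 0 and 8 at 57 total 456; raise one of the low values by 16 (still ≤ 56) to hit 472.

2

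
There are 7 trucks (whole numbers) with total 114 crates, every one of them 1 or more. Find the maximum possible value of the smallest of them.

16

The average is 114/7 < 17, so some value is ≤ 16.
Taking 5 copies of 16 and 2 copies of 17 gives exactly 114, so 16 is attained.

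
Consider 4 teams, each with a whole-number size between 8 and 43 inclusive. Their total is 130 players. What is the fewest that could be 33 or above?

Suppose at most 4 − j of them reach 33; then j values are ≤ 32 and the rest ≤ 43.
The total is then ≤ 32·j + 43·(4 − j) = 172 − 11j. For this to be ≥ 130 we need j ≤ 3, so at least 4 − 3 = 1 must reach 33.
Exactly 1 works: 1 value at 43 and 3 at 32 total 139; lower one of the high values by 9 (still ≥ 33) to hit 130.

1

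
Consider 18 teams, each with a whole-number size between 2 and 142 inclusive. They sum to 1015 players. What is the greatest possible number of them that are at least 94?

10

Suppose k of them are at least 94. Those contribute at least 94 each and the other 18 − k at least 2 each.
So the total is at least 94k + 2(18 − k) = 36 + 92k. This must be ≤ 1015, giving k ≤ 10.
k = 10 is achieved by 10 values at 94 and 8 at 2, total 956; add 59 to one value (staying below 94) to reach 1015.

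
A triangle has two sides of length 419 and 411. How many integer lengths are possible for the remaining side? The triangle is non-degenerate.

821

The triangle inequality gives |419 − 411| < c < 419 + 411, i.e. 8 < c < 830.
So c can be any integer from 9 to 829: 821 values.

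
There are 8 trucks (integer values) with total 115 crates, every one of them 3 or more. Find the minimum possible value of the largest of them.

The 8 values sum to 115, so their maximum is at least ⌈115/8⌉ = 15.
Taking 5 copies of 14 and 3 copies of 15 gives exactly 115, so 15 is attained.

15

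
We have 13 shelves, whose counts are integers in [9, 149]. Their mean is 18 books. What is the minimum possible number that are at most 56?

11

The total is 13 × 18 = 234.
If only k of them are at most 56, the other 13 − k are at least 57, so the total is at least (13 − k)·57 + k·9.
This is ≤ 234, so (13 − k)·57 + 9k ≤ 234, which gives k ≥ 11.
Exactly 11 works: 11 values at 9 and 2 at 57 total 213; raise one of the low values by 21 (still ≤ 56) to hit 234.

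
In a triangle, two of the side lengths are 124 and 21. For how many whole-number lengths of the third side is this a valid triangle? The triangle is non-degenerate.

The triangle inequality gives |124 − 21| < c < 124 + 21, i.e. 103 < c < 145.
So c can be any integer from 104 to 144: 41 values.

41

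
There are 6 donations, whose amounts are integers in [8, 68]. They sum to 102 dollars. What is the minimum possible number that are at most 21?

Let j be the number exceeding 21. Then the total is ≥ 22·j + 8·(6 − j) = 48 + 14j.
So 14j ≤ 54 and j ≤ 3; hence at least 6 − 3 = 3 are ≤ 21.
Exactly 3 works: 3 values at 8 and 3 at 22 total 90; raise one of the low values by 12 (still ≤ 21) to hit 102.

3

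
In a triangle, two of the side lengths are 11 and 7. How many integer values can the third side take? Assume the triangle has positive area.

The triangle inequality gives |11 − 7| < c < 11 + 7, i.e. 4 < c < 18.
So c can be any integer from 5 to 17: 13 values.

13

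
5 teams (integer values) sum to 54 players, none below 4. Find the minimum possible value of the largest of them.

11

The 5 values sum to 54, so their maximum is at least ⌈54/5⌉ = 11.
Equality holds with 4 values of 11 and 1 value of 10.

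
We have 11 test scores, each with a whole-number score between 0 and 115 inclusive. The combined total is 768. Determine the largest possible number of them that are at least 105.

7

With k values at 105 or above and the rest at least 0, the sum is at least 0 + 105k.
Since the sum is 768, we need 105k ≤ 768, i.e. k ≤ 7.
k = 7 is achieved by 7 values at 105 and 4 at 0, total 735; add 33 to one value (staying below 105) to reach 768.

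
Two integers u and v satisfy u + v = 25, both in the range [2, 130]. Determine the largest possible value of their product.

156

uv = u(25 − u) is maximized when u is as near 25/2 as the bounds allow.
Taking u = 12 and v = 13 (both in [2, 130]) gives uv = 156.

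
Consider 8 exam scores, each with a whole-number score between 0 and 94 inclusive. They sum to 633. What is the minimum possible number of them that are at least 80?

1

Suppose at most 8 − j of them reach 80; then j values are ≤ 79 and the rest ≤ 94.
The total is then ≤ 79·j + 94·(8 − j) = 752 − 15j. For this to be ≥ 633 we need j ≤ 7, so at least 8 − 7 = 1 must reach 80.
Exactly 1 works: 1 value at 94 and 7 at 79 total 647; lower one of the high values by 14 (still ≥ 80) to hit 633.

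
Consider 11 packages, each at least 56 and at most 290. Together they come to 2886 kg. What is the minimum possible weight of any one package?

Minimizing one value means maximizing the remaining 10.
The other 10 can take up 10 × 290 = 2900 ≥ 2886 − 56, so one package can sit at its floor of 56.
Achievable: one at 56 and the other 10 totalling 2830, which fits since 10 × 56 ≤ 2830 ≤ 10 × 290.

56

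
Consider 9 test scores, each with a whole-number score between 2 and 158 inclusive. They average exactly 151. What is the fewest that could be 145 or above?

5

The total is 9 × 151 = 1359.
Suppose at most 9 − j of them reach 145; then j values are ≤ 144 and the rest ≤ 158.
The total is then ≤ 144·j + 158·(9 − j) = 1422 − 14j. For this to be ≥ 1359 we need j ≤ 4, so at least 9 − 4 = 5 must reach 145.
Exactly 5 works: 5 values at 158 and 4 at 144 total 1366; lower one of the high values by 7 (still ≥ 145) to hit 1359.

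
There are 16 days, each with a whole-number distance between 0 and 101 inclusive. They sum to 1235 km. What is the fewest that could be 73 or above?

3

If only k of them are at least 73, the other 16 − k are at most 72, so the total is at most k·101 + (16 − k)·72.
This must reach 1235, so k·101 + (16 − k)·72 ≥ 1235, giving k ≥ 3.
Exactly 3 works: 3 values at 101 and 13 at 72 total 1239; lower one of the high values by 4 (still ≥ 73) to hit 1235.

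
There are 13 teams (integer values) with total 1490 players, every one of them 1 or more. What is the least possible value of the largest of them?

115

If every one of the 13 were at most 114, the total would be at most 13 × 114 = 1482 < 1490.
Taking 5 copies of 114 and 8 copies of 115 gives exactly 1490, so 115 is attained.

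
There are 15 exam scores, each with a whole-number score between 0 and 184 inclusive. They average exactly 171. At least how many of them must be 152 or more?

The total is 15 × 171 = 2565.
Each value short of 152 is at most 151, costing at least 184 − 151 = 33 against the maximum total of 2760.
We can afford to lose at most 2760 − 2565 = 195, so at most ⌊195/33⌋ = 5 fall short, and at least 10 are ≥ 152.
Exactly 10 works: 10 values at 184 and 5 at 151 total 2595; lower one of the high values by 30 (still ≥ 152) to hit 2565.

10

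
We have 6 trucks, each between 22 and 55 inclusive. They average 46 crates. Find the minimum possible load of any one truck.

To make one truck as small as possible, make the other 5 as large as possible.
The total is 6 × 46 = 276.
The other 5 can take up 5 × 55 = 275 ≥ 276 − 22, so one truck can sit at its floor of 22.
Achievable: one at 22 and the other 5 totalling 254, which fits since 5 × 22 ≤ 254 ≤ 5 × 55.

22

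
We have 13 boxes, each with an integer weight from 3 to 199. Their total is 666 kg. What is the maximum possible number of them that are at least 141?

Suppose k of them are at least 141. Those contribute at least 141 each and the other 13 − k at least 3 each.
So the total is at least 141k + 3(13 − k) = 39 + 138k. This must be ≤ 666, giving k ≤ 4.
k = 4 is achieved by 4 values at 141 and 9 at 3, total 591; add 75 to one value (staying below 141) to reach 666.

4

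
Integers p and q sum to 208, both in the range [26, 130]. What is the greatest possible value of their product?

10816

For a fixed sum, the product pq is largest when p and q are as close as possible.
Taking p = 104 and q = 104 (both in [26, 130]) gives pq = 10816.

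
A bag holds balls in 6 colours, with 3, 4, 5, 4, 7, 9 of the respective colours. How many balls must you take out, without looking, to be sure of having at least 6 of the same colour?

27

In the worst case you take as many as possible of each colour without reaching 6: 3 + 4 + 5 + 4 + 5 + 5 = 26.
The next one must give 6 of some colour, so 26 + 1 = 27.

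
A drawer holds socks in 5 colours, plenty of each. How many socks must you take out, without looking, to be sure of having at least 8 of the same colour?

36

You could draw 7 of every colour without reaching 8 of any — 35 in all.
One more forces 8 of some colour, so 35 + 1 = 36.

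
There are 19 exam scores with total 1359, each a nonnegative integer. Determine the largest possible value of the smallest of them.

The 19 values sum to 1359, so their minimum is at most ⌊1359/19⌋ = 71.
Equality holds with 9 values of 71 and 10 values of 72.

71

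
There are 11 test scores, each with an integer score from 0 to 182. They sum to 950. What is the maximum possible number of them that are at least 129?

7

With k values at 129 or above and the rest at least 0, the sum is at least 0 + 129k.
Since the sum is 950, we need 129k ≤ 950, i.e. k ≤ 7.
k = 7 is achieved by 7 values at 129 and 4 at 0, total 903; add 47 to one value (staying below 129) to reach 950.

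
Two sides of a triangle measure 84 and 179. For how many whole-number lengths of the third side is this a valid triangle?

The triangle inequality gives |84 − 179| < c < 84 + 179, i.e. 95 < c < 263.
So c can be any integer from 96 to 262: 167 values.

167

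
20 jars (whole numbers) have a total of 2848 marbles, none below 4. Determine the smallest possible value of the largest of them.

143

The 20 values sum to 2848, so their maximum is at least ⌈2848/20⌉ = 143.
Achievable: 8 of them at 143 and 12 at 142 total 2848.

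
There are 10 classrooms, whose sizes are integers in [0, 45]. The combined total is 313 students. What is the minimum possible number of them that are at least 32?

If only k of them are at least 32, the other 10 − k are at most 31, so the total is at most k·45 + (10 − k)·31.
This must reach 313, so k·45 + (10 − k)·31 ≥ 313, giving k ≥ 1.
Exactly 1 works: 1 value at 45 and 9 at 31 total 324; lower one of the high values by 11 (still ≥ 32) to hit 313.

1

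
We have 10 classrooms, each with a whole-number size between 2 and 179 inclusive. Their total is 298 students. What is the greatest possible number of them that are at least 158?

1

If k of the values are ≥ 158, the total is ≥ 158k + 2(10 − k).
Setting 158k + 2(10 − k) ≤ 298 gives 156k ≤ 278, so k ≤ 1.
k = 1 is achieved by 1 value at 158 and 9 at 2, total 176; add 122 to one value (staying below 158) to reach 298.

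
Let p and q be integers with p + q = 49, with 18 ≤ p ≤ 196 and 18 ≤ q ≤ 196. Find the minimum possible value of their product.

558

For a fixed sum, pq is smallest when p and q are as far apart as possible.
At the endpoint p = 18, q = 49 − 18 = 31, so pq = 18 × 31 = 558.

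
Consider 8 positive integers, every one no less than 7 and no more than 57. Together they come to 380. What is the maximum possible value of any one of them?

57

To make one integer as large as possible, make the other 7 as small as possible.
The other 7 contribute at least 7 × 7 = 49, leaving at most 380 − 49 = 331.
But each integer is capped at 57, so the maximum is 57.
Achievable: one at 57 and the other 7 totalling 323, which fits since 7 × 7 ≤ 323 ≤ 7 × 57.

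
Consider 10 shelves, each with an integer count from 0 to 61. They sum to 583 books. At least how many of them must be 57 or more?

Suppose at most 10 − j of them reach 57; then j values are ≤ 56 and the rest ≤ 61.
The total is then ≤ 56·j + 61·(10 − j) = 610 − 5j. For this to be ≥ 583 we need j ≤ 5, so at least 10 − 5 = 5 must reach 57.
Exactly 5 works: 5 values at 61 and 5 at 56 total 585; lower one of the high values by 2 (still ≥ 57) to hit 583.

5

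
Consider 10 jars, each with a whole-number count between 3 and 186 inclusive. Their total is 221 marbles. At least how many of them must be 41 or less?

6

Each value above 41 is at least 42, contributing at least 42 − 3 = 39 above the floor 3.
The sum exceeds the floor total 30 by 191, so at most ⌊191/39⌋ = 4 exceed 41, and at least 6 are ≤ 41.
Exactly 6 works: 6 values at 3 and 4 at 42 total 186; raise one of the low values by 35 (still ≤ 41) to hit 221.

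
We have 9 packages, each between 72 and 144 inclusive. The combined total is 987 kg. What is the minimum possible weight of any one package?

To make one package as small as possible, make the other 8 as large as possible.
The other 8 can take up 8 × 144 = 1152 ≥ 987 − 72, so one package can sit at its floor of 72.
Achievable: one at 72 and the other 8 totalling 915, which fits since 8 × 72 ≤ 915 ≤ 8 × 144.

72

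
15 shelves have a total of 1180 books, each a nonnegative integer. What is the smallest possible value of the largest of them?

The 15 values sum to 1180, so their maximum is at least ⌈1180/15⌉ = 79.
Taking 5 copies of 78 and 10 copies of 79 gives exactly 1180, so 79 is attained.

79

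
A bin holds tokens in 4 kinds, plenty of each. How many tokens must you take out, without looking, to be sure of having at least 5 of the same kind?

17

In the worst case you draw 4 of each of the 4 kinds: 4 × 4 = 16.
One more forces 5 of some kind, so 16 + 1 = 17.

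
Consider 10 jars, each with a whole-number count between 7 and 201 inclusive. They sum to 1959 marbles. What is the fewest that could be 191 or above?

Suppose at most 10 − j of them reach 191; then j values are ≤ 190 and the rest ≤ 201.
The total is then ≤ 190·j + 201·(10 − j) = 2010 − 11j. For this to be ≥ 1959 we need j ≤ 4, so at least 10 − 4 = 6 must reach 191.
Exactly 6 works: 6 values at 201 and 4 at 190 total 1966; lower one of the high values by 7 (still ≥ 191) to hit 1959.

6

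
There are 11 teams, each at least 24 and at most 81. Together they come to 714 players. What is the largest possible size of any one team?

81

To make one team as large as possible, make the other 10 as small as possible.
The other 10 contribute at least 10 × 24 = 240, leaving at most 714 − 240 = 474.
But each team is capped at 81, so the maximum is 81.
Achievable: one at 81 and the other 10 totalling 633, which fits since 10 × 24 ≤ 633 ≤ 10 × 81.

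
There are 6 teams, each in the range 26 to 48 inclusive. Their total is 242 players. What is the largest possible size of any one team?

48

To make one team as large as possible, make the other 5 as small as possible.
The other 5 contribute at least 5 × 26 = 130, leaving at most 242 − 130 = 112.
But each team is capped at 48, so the maximum is 48.
Achievable: one at 48 and the other 5 totalling 194, which fits since 5 × 26 ≤ 194 ≤ 5 × 48.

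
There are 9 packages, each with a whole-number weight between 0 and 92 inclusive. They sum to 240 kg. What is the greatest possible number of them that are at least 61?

Suppose k of them are at least 61. Those contribute at least 61 each and the other 9 − k at least 0 each.
So the total is at least 61k + 0(9 − k) = 0 + 61k. This must be ≤ 240, giving k ≤ 3.
k = 3 is achieved by 3 values at 61 and 6 at 0, total 183; add 57 to one value (staying below 61) to reach 240.

3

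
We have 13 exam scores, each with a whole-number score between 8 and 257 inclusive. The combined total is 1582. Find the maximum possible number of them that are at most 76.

Each value at 76 or below falls at least 257 − 76 = 181 short of the ceiling 257.
The ceiling total is 13 × 257 = 3341, and we need 1582, so at most ⌊(3341 − 1582)/181⌋ = 9 can be that low.
k = 9 is achieved by 9 values at 76 and 4 at 257, total 1712; lower one of the 257's by 130 (still > 76) to reach 1582.

9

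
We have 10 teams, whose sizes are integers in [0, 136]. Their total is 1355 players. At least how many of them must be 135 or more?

8

Suppose at most 10 − j of them reach 135; then j values are ≤ 134 and the rest ≤ 136.
The total is then ≤ 134·j + 136·(10 − j) = 1360 − 2j. For this to be ≥ 1355 we need j ≤ 2, so at least 10 − 2 = 8 must reach 135.
Exactly 8 works: 8 values at 136 and 2 at 134 total 1356; lower one of the high values by 1 (still ≥ 135) to hit 1355.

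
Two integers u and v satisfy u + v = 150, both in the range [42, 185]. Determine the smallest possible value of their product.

Since u + v is fixed, pushing one of them to its bound minimizes the product.
The extreme feasible split is u = 42, v = 108, giving uv = 4536.

4536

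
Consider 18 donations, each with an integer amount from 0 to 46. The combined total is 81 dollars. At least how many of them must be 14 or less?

13

Let j be the number exceeding 14. Then the total is ≥ 15·j + 0·(18 − j) = 0 + 15j.
So 15j ≤ 81 and j ≤ 5; hence at least 18 − 5 = 13 are ≤ 14.
Exactly 13 works: 13 values at 0 and 5 at 15 total 75; raise one of the low values by 6 (still ≤ 14) to hit 81.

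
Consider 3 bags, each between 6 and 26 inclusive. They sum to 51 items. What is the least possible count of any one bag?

To make one bag as small as possible, make the other 2 as large as possible.
The other 2 can take up 2 × 26 = 52 ≥ 51 − 6, so one bag can sit at its floor of 6.
Achievable: one at 6 and the other 2 totalling 45, which fits since 2 × 6 ≤ 45 ≤ 2 × 26.

6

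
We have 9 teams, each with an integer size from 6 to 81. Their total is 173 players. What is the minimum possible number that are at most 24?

If only k of them are at most 24, the other 9 − k are at least 25, so the total is at least (9 − k)·25 + k·6.
This is ≤ 173, so (9 − k)·25 + 6k ≤ 173, which gives k ≥ 3.
Exactly 3 works: 3 values at 6 and 6 at 25 total 168; raise one of the low values by 5 (still ≤ 24) to hit 173.

3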